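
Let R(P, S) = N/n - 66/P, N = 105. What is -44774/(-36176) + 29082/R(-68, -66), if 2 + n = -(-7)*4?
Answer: 38759521715/6674472 ≈ 5807.1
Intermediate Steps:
n = 26 (n = -2 - (-7)*4 = -2 - 1*(-28) = -2 + 28 = 26)
R(P, S) = 105/26 - 66/P
-44774/(-36176) + 29082/R(-68, -66) = -44774/(-36176) + 29082/(105/26 - 66/(-68)) = -44774*(-1/36176) + 29082/(105/26 - 66*(-1/68)) = 22387/18088 + 29082/(105/26 + 33/34) = 22387/18088 + 29082/(1107/221) = 22387/18088 + 29082*(221/1107) = 22387/18088 + 2142374/369 = 38759521715/6674472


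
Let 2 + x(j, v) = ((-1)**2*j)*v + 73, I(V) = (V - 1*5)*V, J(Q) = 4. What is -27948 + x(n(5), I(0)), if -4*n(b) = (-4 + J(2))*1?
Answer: -27877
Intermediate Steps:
I(V) = V*(-5 + V) (I(V) = (V - 5)*V = (-5 + V)*V = V*(-5 + V))
n(b) = 0 (n(b) = -(-4 + 4)/4 = -0 = -1/4*0 = 0)
x(j, v) = 71 + j*v (x(j, v) = -2 + (((-1)**2*j)*v + 73) = -2 + ((1*j)*v + 73) = -2 + (j*v + 73) = -2 + (73 + j*v) = 71 + j*v)
-27948 + x(n(5), I(0)) = -27948 + (71 + 0*(0*(-5 + 0))) = -27948 + (71 + 0*(0*(-5))) = -27948 + (71 + 0*0) = -27948 + (71 + 0) = -27948 + 71 = -27877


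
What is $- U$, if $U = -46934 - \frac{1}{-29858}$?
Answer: $\frac{1401355371}{29858} \approx 46934.0$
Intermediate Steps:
$U = - \frac{1401355371}{29858}$ ($U = -46934 - - \frac{1}{29858} = -46934 + \frac{1}{29858} = - \frac{1401355371}{29858} \approx -46934.0$)
$- U = \left(-1\right) \left(- \frac{1401355371}{29858}\right) = \frac{1401355371}{29858}$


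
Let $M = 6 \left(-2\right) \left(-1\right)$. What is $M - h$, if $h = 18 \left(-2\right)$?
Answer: $48$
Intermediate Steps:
$h = -36$
$M = 12$ ($M = \left(-12\right) \left(-1\right) = 12$)
$M - h = 12 - -36 = 12 + 36 = 48$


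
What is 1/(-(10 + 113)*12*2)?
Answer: -1/2952 ≈ -0.00033875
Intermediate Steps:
1/(-(10 + 113)*12*2) = 1/(-123*24) = 1/(-1*2952) = 1/(-2952) = -1/2952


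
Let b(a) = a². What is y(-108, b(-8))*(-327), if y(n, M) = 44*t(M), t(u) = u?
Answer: -920832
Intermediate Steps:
y(n, M) = 44*M
y(-108, b(-8))*(-327) = (44*(-8)²)*(-327) = (44*64)*(-327) = 2816*(-327) = -920832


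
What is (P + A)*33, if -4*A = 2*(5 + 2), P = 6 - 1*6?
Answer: -231/2 ≈ -115.50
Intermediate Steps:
P = 0 (P = 6 - 6 = 0)
A = -7/2 (A = -(5 + 2)/2 = -7/2 ≈ -3.5000)
(P + A)*33 = (0 - 7/2)*33 = -7/2*33 = -231/2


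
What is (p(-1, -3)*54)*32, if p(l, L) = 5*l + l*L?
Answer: -3456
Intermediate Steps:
p(l, L) = 5*l + L*l
(p(-1, -3)*54)*32 = (-(5 - 3)*54)*32 = (-1*2*54)*32 = -2*54*32 = -108*32 = -3456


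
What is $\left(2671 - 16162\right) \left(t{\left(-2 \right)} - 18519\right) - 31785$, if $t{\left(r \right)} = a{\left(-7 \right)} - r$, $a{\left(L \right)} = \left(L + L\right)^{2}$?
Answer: $247136826$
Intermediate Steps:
$a{\left(L \right)} = 4 L^{2}$ ($a{\left(L \right)} = \left(2 L\right)^{2} = 4 L^{2}$)
$t{\left(r \right)} = 196 - r$ ($t{\left(r \right)} = 4 \left(-7\right)^{2} - r = 4 \cdot 49 - r = 196 - r$)
$\left(2671 - 16162\right) \left(t{\left(-2 \right)} - 18519\right) - 31785 = \left(2671 - 16162\right) \left(\left(196 - -2\right) - 18519\right) - 31785 = - 13491 \left(\left(196 + 2\right) - 18519\right) - 31785 = - 13491 \left(198 - 18519\right) - 31785 = \left(-13491\right) \left(-18321\right) - 31785 = 247168611 - 31785 = 247136826$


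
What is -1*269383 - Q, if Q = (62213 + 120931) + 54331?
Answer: -506858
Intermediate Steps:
Q = 237475 (Q = 183144 + 54331 = 237475)
-1*269383 - Q = -1*269383 - 1*237475 = -269383 - 237475 = -506858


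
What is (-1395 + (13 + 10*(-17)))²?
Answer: 2408704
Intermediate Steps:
(-1395 + (13 + 10*(-17)))² = (-1395 + (13 - 170))² = (-1395 - 157)² = (-1552)² = 2408704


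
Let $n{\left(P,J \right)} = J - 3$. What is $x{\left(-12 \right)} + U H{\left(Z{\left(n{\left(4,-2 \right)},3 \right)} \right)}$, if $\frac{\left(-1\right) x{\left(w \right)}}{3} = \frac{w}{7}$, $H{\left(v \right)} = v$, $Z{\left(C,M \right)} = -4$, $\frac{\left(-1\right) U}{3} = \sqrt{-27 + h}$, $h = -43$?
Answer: $\frac{36}{7} + 12 i \sqrt{70} \approx 5.1429 + 100.4 i$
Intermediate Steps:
$n{\left(P,J \right)} = -3 + J$
$U = - 3 i \sqrt{70}$ ($U = - 3 \sqrt{-27 - 43} = - 3 \sqrt{-70} = - 3 i \sqrt{70} \approx - 25.1 i$)
$x{\left(w \right)} = - \frac{3 w}{7}$ ($x{\left(w \right)} = - 3 \frac{w}{7} = - \frac{3 w}{7}$)
$x{\left(-12 \right)} + U H{\left(Z{\left(n{\left(4,-2 \right)},3 \right)} \right)} = \left(- \frac{3}{7}\right) \left(-12\right) + - 3 i \sqrt{70} \left(-4\right) = \frac{36}{7} + 12 i \sqrt{70}$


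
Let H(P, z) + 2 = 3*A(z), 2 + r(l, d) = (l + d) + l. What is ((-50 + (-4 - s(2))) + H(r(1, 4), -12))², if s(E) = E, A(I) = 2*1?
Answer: 2704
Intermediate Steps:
A(I) = 2
r(l, d) = -2 + d + 2*l (r(l, d) = -2 + ((l + d) + l) = -2 + ((d + l) + l) = -2 + (d + 2*l) = -2 + d + 2*l)
H(P, z) = 4 (H(P, z) = -2 + 3*2 = -2 + 6 = 4)
((-50 + (-4 - s(2))) + H(r(1, 4), -12))² = ((-50 + (-4 - 1*2)) + 4)² = ((-50 + (-4 - 2)) + 4)² = ((-50 - 6) + 4)² = (-56 + 4)² = (-52)² = 2704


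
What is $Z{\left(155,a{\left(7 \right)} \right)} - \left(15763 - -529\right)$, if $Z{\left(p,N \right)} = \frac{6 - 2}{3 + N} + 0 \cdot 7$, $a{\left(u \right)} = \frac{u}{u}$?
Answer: $-16291$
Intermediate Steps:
$a{\left(u \right)} = 1$
$Z{\left(p,N \right)} = \frac{4}{3 + N}$ ($Z{\left(p,N \right)} = \frac{4}{3 + N} + 0 = \frac{4}{3 + N}$)
$Z{\left(155,a{\left(7 \right)} \right)} - \left(15763 - -529\right) = \frac{4}{3 + 1} - \left(15763 - -529\right) = \frac{4}{4} - \left(15763 + 529\right) = 4 \cdot \frac{1}{4} - 16292 = 1 - 16292 = -16291$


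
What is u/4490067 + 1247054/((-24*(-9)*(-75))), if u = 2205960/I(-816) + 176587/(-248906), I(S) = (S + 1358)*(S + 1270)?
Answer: -7144754958380750775353/92814772327636860900 ≈ -76.979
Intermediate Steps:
I(S) = (1270 + S)*(1358 + S) (I(S) = (1358 + S)*(1270 + S) = (1270 + S)*(1358 + S))
u = 126406067461/15311950402 (u = 2205960/(1724660 + (-816)² + 2628*(-816)) + 176587/(-248906) = 2205960/(1724660 + 665856 - 2144448) + 176587*(-1/248906) = 2205960/246068 - 176587/248906 = 2205960*(1/246068) - 176587/248906 = 551490/61517 - 176587/248906 = 126406067461/15311950402 ≈ 8.2554)
u/4490067 + 1247054/((-24*(-9)*(-75))) = (126406067461/15311950402)/4490067 + 1247054/((-24*(-9)*(-75))) = (126406067461/15311950402)*(1/4490067) + 1247054/((216*(-75))) = 126406067461/68751683205656934 + 1247054/(-16200) = 126406067461/68751683205656934 + 1247054*(-1/16200) = 126406067461/68751683205656934 - 623527/8100 = -7144754958380750775353/92814772327636860900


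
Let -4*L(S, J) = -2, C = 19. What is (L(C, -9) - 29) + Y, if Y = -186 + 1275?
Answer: 2121/2 ≈ 1060.5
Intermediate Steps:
L(S, J) = ½ (L(S, J) = -¼*(-2) = ½)
Y = 1089
(L(C, -9) - 29) + Y = (½ - 29) + 1089 = -57/2 + 1089 = 2121/2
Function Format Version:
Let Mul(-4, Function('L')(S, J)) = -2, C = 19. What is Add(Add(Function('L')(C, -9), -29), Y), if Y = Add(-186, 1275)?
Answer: Rational(2121, 2) ≈ 1060.5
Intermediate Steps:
Function('L')(S, J) = Rational(1, 2) (Function('L')(S, J) = Mul(Rational(-1, 4), -2) = Rational(1, 2))
Y = 1089
Add(Add(Function('L')(C, -9), -29), Y) = Add(Add(Rational(1, 2), -29), 1089) = Add(Rational(-57, 2), 1089) = Rational(2121, 2)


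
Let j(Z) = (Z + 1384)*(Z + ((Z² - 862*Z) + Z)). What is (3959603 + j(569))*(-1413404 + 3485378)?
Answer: -661822028427216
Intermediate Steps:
j(Z) = (1384 + Z)*(Z² - 860*Z) (j(Z) = (1384 + Z)*(Z + (Z² - 861*Z)) = (1384 + Z)*(Z² - 860*Z))
(3959603 + j(569))*(-1413404 + 3485378) = (3959603 + 569*(-1190240 + 569² + 524*569))*(-1413404 + 3485378) = (3959603 + 569*(-1190240 + 323761 + 298156))*2071974 = (3959603 + 569*(-568323))*2071974 = (3959603 - 323375787)*2071974 = -319416184*2071974 = -661822028427216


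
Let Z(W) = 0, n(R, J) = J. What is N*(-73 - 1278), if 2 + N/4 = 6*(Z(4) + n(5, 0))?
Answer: 10808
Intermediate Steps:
N = -8 (N = -8 + 4*(6*(0 + 0)) = -8 + 4*(6*0) = -8 + 4*0 = -8 + 0 = -8)
N*(-73 - 1278) = -8*(-73 - 1278) = -8*(-1351) = 10808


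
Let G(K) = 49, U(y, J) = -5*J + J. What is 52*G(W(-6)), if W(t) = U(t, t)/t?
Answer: 2548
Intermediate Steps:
U(y, J) = -4*J
W(t) = -4 (W(t) = (-4*t)/t = -4)
52*G(W(-6)) = 52*49 = 2548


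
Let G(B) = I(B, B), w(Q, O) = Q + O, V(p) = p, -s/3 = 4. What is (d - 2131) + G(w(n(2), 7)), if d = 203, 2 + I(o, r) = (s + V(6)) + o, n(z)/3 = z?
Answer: -1923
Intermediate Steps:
s = -12 (s = -3*4 = -12)
n(z) = 3*z
I(o, r) = -8 + o (I(o, r) = -2 + ((-12 + 6) + o) = -2 + (-6 + o) = -8 + o)
w(Q, O) = O + Q
G(B) = -8 + B
(d - 2131) + G(w(n(2), 7)) = (203 - 2131) + (-8 + (7 + 3*2)) = -1928 + (-8 + (7 + 6)) = -1928 + (-8 + 13) = -1928 + 5 = -1923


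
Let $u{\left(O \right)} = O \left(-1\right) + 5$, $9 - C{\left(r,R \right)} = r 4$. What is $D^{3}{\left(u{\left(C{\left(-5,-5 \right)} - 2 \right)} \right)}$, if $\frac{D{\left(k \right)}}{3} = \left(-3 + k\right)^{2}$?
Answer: $6591796875$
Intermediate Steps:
$C{\left(r,R \right)} = 9 - 4 r$ ($C{\left(r,R \right)} = 9 - r 4 = 9 - 4 r$)
$u{\left(O \right)} = 5 - O$ ($u{\left(O \right)} = - O + 5 = 5 - O$)
$D{\left(k \right)} = 3 \left(-3 + k\right)^{2}$
$D^{3}{\left(u{\left(C{\left(-5,-5 \right)} - 2 \right)} \right)} = \left(3 \left(-3 + \left(5 - \left(\left(9 - -20\right) - 2\right)\right)\right)^{2}\right)^{3} = \left(3 \left(-3 + \left(5 - \left(\left(9 + 20\right) - 2\right)\right)\right)^{2}\right)^{3} = \left(3 \left(-3 + \left(5 - \left(29 - 2\right)\right)\right)^{2}\right)^{3} = \left(3 \left(-3 + \left(5 - 27\right)\right)^{2}\right)^{3} = \left(3 \left(-3 - 22\right)^{2}\right)^{3} = \left(3 \left(-25\right)^{2}\right)^{3} = \left(3 \cdot 625\right)^{3} = 1875^{3} = 6591796875$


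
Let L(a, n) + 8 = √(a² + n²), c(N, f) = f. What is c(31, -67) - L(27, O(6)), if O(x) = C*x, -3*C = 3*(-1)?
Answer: -59 - 3*√85 ≈ -86.659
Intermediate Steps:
C = 1 (C = -(-1) = -⅓*(-3) = 1)
O(x) = x (O(x) = 1*x = x)
L(a, n) = -8 + √(a² + n²)
c(31, -67) - L(27, O(6)) = -67 - (-8 + √(27² + 6²)) = -67 - (-8 + √(729 + 36)) = -67 - (-8 + √765) = -67 - (-8 + 3*√85) = -67 + (8 - 3*√85) = -59 - 3*√85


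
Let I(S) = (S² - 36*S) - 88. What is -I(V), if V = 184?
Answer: -27144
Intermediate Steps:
I(S) = -88 + S² - 36*S
-I(V) = -(-88 + 184² - 36*184) = -(-88 + 33856 - 6624) = -1*27144 = -27144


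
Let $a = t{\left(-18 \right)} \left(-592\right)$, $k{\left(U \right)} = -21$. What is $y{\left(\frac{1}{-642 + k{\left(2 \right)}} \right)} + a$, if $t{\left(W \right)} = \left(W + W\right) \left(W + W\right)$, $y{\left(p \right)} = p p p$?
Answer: $- \frac{223597680194305}{291434247} \approx -7.6723 \cdot 10^{5}$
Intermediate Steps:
$y{\left(p \right)} = p^{3}$ ($y{\left(p \right)} = p^{2} p = p^{3}$)
$t{\left(W \right)} = 4 W^{2}$ ($t{\left(W \right)} = 2 W 2 W = 4 W^{2}$)
$a = -767232$ ($a = 4 \left(-18\right)^{2} \left(-592\right) = 4 \cdot 324 \left(-592\right) = 1296 \left(-592\right) = -767232$)
$y{\left(\frac{1}{-642 + k{\left(2 \right)}} \right)} + a = \left(\frac{1}{-642 - 21}\right)^{3} - 767232 = \left(\frac{1}{-663}\right)^{3} - 767232 = \left(- \frac{1}{663}\right)^{3} - 767232 = - \frac{1}{291434247} - 767232 = - \frac{223597680194305}{291434247}$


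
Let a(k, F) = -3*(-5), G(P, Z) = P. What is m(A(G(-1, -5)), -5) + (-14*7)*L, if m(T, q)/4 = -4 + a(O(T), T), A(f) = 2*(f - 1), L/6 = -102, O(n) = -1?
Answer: 60020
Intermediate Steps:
L = -612 (L = 6*(-102) = -612)
A(f) = -2 + 2*f (A(f) = 2*(-1 + f) = -2 + 2*f)
a(k, F) = 15
m(T, q) = 44 (m(T, q) = 4*(-4 + 15) = 4*11 = 44)
m(A(G(-1, -5)), -5) + (-14*7)*L = 44 - 14*7*(-612) = 44 - 98*(-612) = 44 + 59976 = 60020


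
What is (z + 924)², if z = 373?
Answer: 1682209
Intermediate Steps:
(z + 924)² = (373 + 924)² = 1297² = 1682209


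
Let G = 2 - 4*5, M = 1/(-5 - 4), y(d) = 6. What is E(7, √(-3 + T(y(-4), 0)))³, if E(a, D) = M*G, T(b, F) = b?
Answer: 8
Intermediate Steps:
M = -⅑ (M = 1/(-9) = -⅑ ≈ -0.11111)
G = -18 (G = 2 - 20 = -18)
E(a, D) = 2 (E(a, D) = -⅑*(-18) = 2)
E(7, √(-3 + T(y(-4), 0)))³ = 2³ = 8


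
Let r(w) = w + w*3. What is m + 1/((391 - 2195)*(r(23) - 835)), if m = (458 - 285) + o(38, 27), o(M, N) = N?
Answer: 268074401/1340372 ≈ 200.00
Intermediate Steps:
r(w) = 4*w (r(w) = w + 3*w = 4*w)
m = 200 (m = (458 - 285) + 27 = 173 + 27 = 200)
m + 1/((391 - 2195)*(r(23) - 835)) = 200 + 1/((391 - 2195)*(4*23 - 835)) = 200 + 1/(-1804*(92 - 835)) = 200 + 1/(-1804*(-743)) = 200 + 1/1340372 = 268074401/1340372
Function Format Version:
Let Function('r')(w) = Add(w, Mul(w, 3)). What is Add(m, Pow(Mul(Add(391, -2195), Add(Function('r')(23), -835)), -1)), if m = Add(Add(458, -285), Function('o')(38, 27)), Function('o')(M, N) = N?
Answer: Rational(268074401, 1340372) ≈ 200.00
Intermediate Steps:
Function('r')(w) = Mul(4, w) (Function('r')(w) = Add(w, Mul(3, w)) = Mul(4, w))
m = 200 (m = Add(Add(458, -285), 27) = Add(173, 27) = 200)
Add(m, Pow(Mul(Add(391, -2195), Add(Function('r')(23), -835)), -1)) = Add(200, Pow(Mul(Add(391, -2195), Add(Mul(4, 23), -835)), -1)) = Add(200, Pow(Mul(-1804, Add(92, -835)), -1)) = Add(200, Pow(Mul(-1804, -743), -1)) = Add(200, Pow(1340372, -1)) = Add(200, Rational(1, 1340372)) = Rational(268074401, 1340372)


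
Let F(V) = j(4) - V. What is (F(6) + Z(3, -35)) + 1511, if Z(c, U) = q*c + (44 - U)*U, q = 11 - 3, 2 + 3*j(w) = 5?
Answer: -1235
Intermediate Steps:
j(w) = 1 (j(w) = -⅔ + (⅓)*5 = -⅔ + 5/3 = 1)
q = 8
Z(c, U) = 8*c + U*(44 - U) (Z(c, U) = 8*c + (44 - U)*U = 8*c + U*(44 - U))
F(V) = 1 - V
(F(6) + Z(3, -35)) + 1511 = ((1 - 1*6) + (-1*(-35)² + 8*3 + 44*(-35))) + 1511 = ((1 - 6) + (-1*1225 + 24 - 1540)) + 1511 = (-5 + (-1225 + 24 - 1540)) + 1511 = (-5 - 2741) + 1511 = -2746 + 1511 = -1235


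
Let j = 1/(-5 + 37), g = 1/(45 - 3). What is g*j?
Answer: 1/1344 ≈ 0.00074405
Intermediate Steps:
g = 1/42 ≈ 0.023810
j = 1/32 ≈ 0.031250
g*j = (1/42)*(1/32) = 1/1344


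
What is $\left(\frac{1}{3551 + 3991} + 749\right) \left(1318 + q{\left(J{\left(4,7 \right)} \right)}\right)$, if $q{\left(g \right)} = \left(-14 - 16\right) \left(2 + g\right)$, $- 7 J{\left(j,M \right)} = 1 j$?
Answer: $\frac{25211304017}{26397} \approx 9.5508 \cdot 10^{5}$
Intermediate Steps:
$J{\left(j,M \right)} = - \frac{j}{7}$ ($J{\left(j,M \right)} = - \frac{1 j}{7} = - \frac{j}{7}$)
$q{\left(g \right)} = -60 - 30 g$ ($q{\left(g \right)} = - 30 \left(2 + g\right) = -60 - 30 g$)
$\left(\frac{1}{3551 + 3991} + 749\right) \left(1318 + q{\left(J{\left(4,7 \right)} \right)}\right) = \left(\frac{1}{3551 + 3991} + 749\right) \left(1318 - \left(60 + 30 \left(\left(- \frac{1}{7}\right) 4\right)\right)\right) = \left(\frac{1}{7542} + 749\right) \left(1318 - \frac{300}{7}\right) = \left(\frac{1}{7542} + 749\right) \left(1318 + \left(-60 + \frac{120}{7}\right)\right) = \frac{5648959 \left(1318 - \frac{300}{7}\right)}{7542} = \frac{5648959}{7542} \cdot \frac{8926}{7} = \frac{25211304017}{26397}$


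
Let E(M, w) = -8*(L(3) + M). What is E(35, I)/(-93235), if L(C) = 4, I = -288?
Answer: 312/93235 ≈ 0.0033464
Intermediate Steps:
E(M, w) = -32 - 8*M (E(M, w) = -8*(4 + M) = -32 - 8*M)
E(35, I)/(-93235) = (-32 - 8*35)/(-93235) = (-32 - 280)*(-1/93235) = -312*(-1/93235) = 312/93235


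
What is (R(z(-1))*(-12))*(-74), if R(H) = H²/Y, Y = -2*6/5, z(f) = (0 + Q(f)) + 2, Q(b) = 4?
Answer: -13320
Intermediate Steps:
z(f) = 6 (z(f) = (0 + 4) + 2 = 4 + 2 = 6)
Y = -12/5 (Y = -12*⅕ = -12/5 ≈ -2.4000)
R(H) = -5*H²/12 (R(H) = H²/(-12/5) = H²*(-5/12) = -5*H²/12)
(R(z(-1))*(-12))*(-74) = (-5/12*6²*(-12))*(-74) = (-5/12*36*(-12))*(-74) = -15*(-12)*(-74) = 180*(-74) = -13320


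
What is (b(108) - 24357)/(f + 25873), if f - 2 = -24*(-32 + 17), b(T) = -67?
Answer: -24424/26235 ≈ -0.93097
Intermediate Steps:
f = 362 (f = 2 - 24*(-32 + 17) = 2 - 24*(-15) = 2 + 360 = 362)
(b(108) - 24357)/(f + 25873) = (-67 - 24357)/(362 + 25873) = -24424/26235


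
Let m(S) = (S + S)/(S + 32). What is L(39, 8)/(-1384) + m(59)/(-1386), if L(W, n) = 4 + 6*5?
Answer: -1112899/43639596 ≈ -0.025502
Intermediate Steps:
m(S) = 2*S/(32 + S) (m(S) = (2*S)/(32 + S) = 2*S/(32 + S))
L(W, n) = 34 (L(W, n) = 4 + 30 = 34)
L(39, 8)/(-1384) + m(59)/(-1386) = 34/(-1384) + (2*59/(32 + 59))/(-1386) = 34*(-1/1384) + (2*59/91)*(-1/1386) = -17/692 + (2*59*(1/91))*(-1/1386) = -17/692 + (118/91)*(-1/1386) = -17/692 - 59/63063 = -1112899/43639596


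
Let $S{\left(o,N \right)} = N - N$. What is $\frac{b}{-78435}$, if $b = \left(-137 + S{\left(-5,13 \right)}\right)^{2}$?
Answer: $- \frac{18769}{78435} \approx -0.23929$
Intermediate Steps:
$S{\left(o,N \right)} = 0$
$b = 18769$ ($b = \left(-137 + 0\right)^{2} = \left(-137\right)^{2} = 18769$)
$\frac{b}{-78435} = \frac{18769}{-78435} = 18769 \left(- \frac{1}{78435}\right) = - \frac{18769}{78435}$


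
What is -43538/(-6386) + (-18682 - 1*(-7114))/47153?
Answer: 989537033/150559529 ≈ 6.5724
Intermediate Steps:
-43538/(-6386) + (-18682 - 1*(-7114))/47153 = -43538*(-1/6386) + (-18682 + 7114)*(1/47153) = 21769/3193 - 11568*1/47153 = 21769/3193 - 11568/47153 = 989537033/150559529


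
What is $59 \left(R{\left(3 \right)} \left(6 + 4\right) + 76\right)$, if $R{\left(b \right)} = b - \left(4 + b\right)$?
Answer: $2124$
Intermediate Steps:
$R{\left(b \right)} = -4$ ($R{\left(b \right)} = b - \left(4 + b\right) = -4$)
$59 \left(R{\left(3 \right)} \left(6 + 4\right) + 76\right) = 59 \left(- 4 \left(6 + 4\right) + 76\right) = 59 \left(\left(-4\right) 10 + 76\right) = 59 \left(-40 + 76\right) = 59 \cdot 36 = 2124$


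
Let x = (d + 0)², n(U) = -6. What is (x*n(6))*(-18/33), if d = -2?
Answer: 144/11 ≈ 13.091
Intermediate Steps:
x = 4 (x = (-2 + 0)² = (-2)² = 4)
(x*n(6))*(-18/33) = (4*(-6))*(-18/33) = -(-432)/33 = -24*(-6/11) = 144/11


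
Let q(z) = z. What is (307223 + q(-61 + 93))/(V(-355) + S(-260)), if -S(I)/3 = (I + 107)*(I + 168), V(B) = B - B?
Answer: -307255/42228 ≈ -7.2761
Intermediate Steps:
V(B) = 0
S(I) = -3*(107 + I)*(168 + I) (S(I) = -3*(I + 107)*(I + 168) = -3*(107 + I)*(168 + I))
(307223 + q(-61 + 93))/(V(-355) + S(-260)) = (307223 + (-61 + 93))/(0 + (-53928 - 825*(-260) - 3*(-260)**2)) = (307223 + 32)/(0 + (-53928 + 214500 - 3*67600)) = 307255/(0 + (-53928 + 214500 - 202800)) = 307255/(0 - 42228) = 307255/(-42228) = 307255*(-1/42228) = -307255/42228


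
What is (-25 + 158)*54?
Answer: 7182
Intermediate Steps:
(-25 + 158)*54 = 133*54 = 7182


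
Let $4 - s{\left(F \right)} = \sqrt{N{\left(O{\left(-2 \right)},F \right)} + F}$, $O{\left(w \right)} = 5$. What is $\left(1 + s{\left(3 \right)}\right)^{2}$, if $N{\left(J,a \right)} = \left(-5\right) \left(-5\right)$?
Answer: $53 - 20 \sqrt{7} \approx 0.084974$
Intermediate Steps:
$N{\left(J,a \right)} = 25$
$s{\left(F \right)} = 4 - \sqrt{25 + F}$
$\left(1 + s{\left(3 \right)}\right)^{2} = \left(1 + \left(4 - \sqrt{25 + 3}\right)\right)^{2} = \left(1 + \left(4 - \sqrt{28}\right)\right)^{2} = \left(1 + \left(4 - 2 \sqrt{7}\right)\right)^{2} = \left(5 - 2 \sqrt{7}\right)^{2}$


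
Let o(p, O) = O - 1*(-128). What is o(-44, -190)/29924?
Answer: -31/14962 ≈ -0.0020719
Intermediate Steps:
o(p, O) = 128 + O (o(p, O) = O + 128 = 128 + O)
o(-44, -190)/29924 = (128 - 190)/29924 = -62*1/29924 = -31/14962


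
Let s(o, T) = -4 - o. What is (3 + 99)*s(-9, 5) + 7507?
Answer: 8017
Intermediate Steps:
(3 + 99)*s(-9, 5) + 7507 = (3 + 99)*(-4 - 1*(-9)) + 7507 = 102*(-4 + 9) + 7507 = 102*5 + 7507 = 510 + 7507 = 8017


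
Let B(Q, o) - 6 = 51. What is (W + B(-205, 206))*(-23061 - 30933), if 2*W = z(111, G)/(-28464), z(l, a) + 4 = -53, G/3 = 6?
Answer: -29201332047/9488 ≈ -3.0777e+6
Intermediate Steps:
G = 18 (G = 3*6 = 18)
z(l, a) = -57 (z(l, a) = -4 - 53 = -57)
B(Q, o) = 57 (B(Q, o) = 6 + 51 = 57)
W = 19/18976 (W = (-57/(-28464))/2 = (-57*(-1/28464))/2 = (½)*(19/9488) = 19/18976 ≈ 0.0010013)
(W + B(-205, 206))*(-23061 - 30933) = (19/18976 + 57)*(-23061 - 30933) = (1081651/18976)*(-53994) = -29201332047/9488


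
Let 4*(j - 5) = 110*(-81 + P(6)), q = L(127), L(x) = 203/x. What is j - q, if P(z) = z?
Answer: -523011/254 ≈ -2059.1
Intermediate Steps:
q = 203/127 ≈ 1.5984
j = -4115/2 (j = 5 + (110*(-81 + 6))/4 = 5 + (110*(-75))/4 = 5 + (¼)*(-8250) = 5 - 4125/2 = -4115/2 ≈ -2057.5)
j - q = -4115/2 - 1*203/127 = -4115/2 - 203/127 = -523011/254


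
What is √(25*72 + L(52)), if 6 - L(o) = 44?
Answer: √1762 ≈ 41.976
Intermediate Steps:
L(o) = -38 (L(o) = 6 - 1*44 = 6 - 44 = -38)
√(25*72 + L(52)) = √(25*72 - 38) = √(1800 - 38) = √1762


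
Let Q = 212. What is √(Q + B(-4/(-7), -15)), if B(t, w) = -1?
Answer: √211 ≈ 14.526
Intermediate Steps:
√(Q + B(-4/(-7), -15)) = √(212 - 1) = √211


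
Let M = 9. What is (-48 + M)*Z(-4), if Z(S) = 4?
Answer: -156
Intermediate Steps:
(-48 + M)*Z(-4) = (-48 + 9)*4 = -39*4 = -156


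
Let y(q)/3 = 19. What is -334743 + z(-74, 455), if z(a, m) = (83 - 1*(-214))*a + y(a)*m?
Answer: -330786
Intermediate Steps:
y(q) = 57 (y(q) = 3*19 = 57)
z(a, m) = 57*m + 297*a (z(a, m) = (83 - 1*(-214))*a + 57*m = (83 + 214)*a + 57*m = 297*a + 57*m = 57*m + 297*a)
-334743 + z(-74, 455) = -334743 + (57*455 + 297*(-74)) = -334743 + (25935 - 21978) = -334743 + 3957 = -330786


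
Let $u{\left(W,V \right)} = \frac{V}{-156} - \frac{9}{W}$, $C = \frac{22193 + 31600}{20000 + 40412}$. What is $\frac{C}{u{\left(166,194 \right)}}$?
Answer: $- \frac{174127941}{253790812} \approx -0.68611$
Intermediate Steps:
$C = \frac{53793}{60412} \approx 0.89044$
$u{\left(W,V \right)} = - \frac{9}{W} - \frac{V}{156}$ ($u{\left(W,V \right)} = V \left(- \frac{1}{156}\right) - \frac{9}{W} = - \frac{V}{156} - \frac{9}{W} = - \frac{9}{W} - \frac{V}{156}$)
$\frac{C}{u{\left(166,194 \right)}} = \frac{53793}{60412 \left(- \frac{9}{166} - \frac{97}{78}\right)} = \frac{53793}{60412 \left(- \frac{4201}{3237}\right)} = \frac{53793}{60412} \left(- \frac{3237}{4201}\right) = - \frac{174127941}{253790812}$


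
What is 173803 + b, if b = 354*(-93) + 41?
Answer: 140922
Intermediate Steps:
b = -32881 (b = -32922 + 41 = -32881)
173803 + b = 173803 - 32881 = 140922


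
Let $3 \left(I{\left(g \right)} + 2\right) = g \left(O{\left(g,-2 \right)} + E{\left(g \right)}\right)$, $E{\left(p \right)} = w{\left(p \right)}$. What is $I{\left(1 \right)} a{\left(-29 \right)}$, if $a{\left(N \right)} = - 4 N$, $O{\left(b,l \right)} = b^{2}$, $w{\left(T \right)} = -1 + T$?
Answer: $- \frac{580}{3} \approx -193.33$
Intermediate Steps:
$E{\left(p \right)} = -1 + p$
$I{\left(g \right)} = -2 + \frac{g \left(-1 + g + g^{2}\right)}{3}$ ($I{\left(g \right)} = -2 + \frac{g \left(g^{2} + \left(-1 + g\right)\right)}{3} = -2 + \frac{g \left(-1 + g + g^{2}\right)}{3}$)
$I{\left(1 \right)} a{\left(-29 \right)} = \left(-2 + \frac{1^{3}}{3} + \frac{1}{3} \cdot 1 \left(-1 + 1\right)\right) \left(\left(-4\right) \left(-29\right)\right) = \left(-2 + \frac{1}{3} \cdot 1 + \frac{1}{3} \cdot 1 \cdot 0\right) 116 = \left(-2 + \frac{1}{3} + 0\right) 116 = \left(- \frac{5}{3}\right) 116 = - \frac{580}{3}$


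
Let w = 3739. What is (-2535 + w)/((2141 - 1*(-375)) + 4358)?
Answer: 86/491 ≈ 0.17515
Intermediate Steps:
(-2535 + w)/((2141 - 1*(-375)) + 4358) = (-2535 + 3739)/((2141 - 1*(-375)) + 4358) = 1204/((2141 + 375) + 4358) = 1204/(2516 + 4358) = 1204/6874 = 1204*(1/6874) = 86/491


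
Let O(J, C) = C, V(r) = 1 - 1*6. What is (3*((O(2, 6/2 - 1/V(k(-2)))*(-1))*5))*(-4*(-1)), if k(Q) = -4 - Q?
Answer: -192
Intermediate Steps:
V(r) = -5 (V(r) = 1 - 6 = -5)
(3*((O(2, 6/2 - 1/V(k(-2)))*(-1))*5))*(-4*(-1)) = (3*(((6/2 - 1/(-5))*(-1))*5))*(-4*(-1)) = (3*(((6*(½) - 1*(-⅕))*(-1))*5))*4 = (3*(((3 + ⅕)*(-1))*5))*4 = (3*(((16/5)*(-1))*5))*4 = (3*(-16/5*5))*4 = (3*(-16))*4 = -48*4 = -192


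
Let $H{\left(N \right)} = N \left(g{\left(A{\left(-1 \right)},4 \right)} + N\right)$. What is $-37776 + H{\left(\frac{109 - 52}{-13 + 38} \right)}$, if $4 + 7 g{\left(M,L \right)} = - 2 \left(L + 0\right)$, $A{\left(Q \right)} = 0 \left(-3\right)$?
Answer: $- \frac{165264357}{4375} \approx -37775.0$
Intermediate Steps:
$A{\left(Q \right)} = 0$
$g{\left(M,L \right)} = - \frac{4}{7} - \frac{2 L}{7}$ ($g{\left(M,L \right)} = - \frac{4}{7} + \frac{\left(-2\right) \left(L + 0\right)}{7} = - \frac{4}{7} + \frac{\left(-2\right) L}{7} = - \frac{4}{7} - \frac{2 L}{7}$)
$H{\left(N \right)} = N \left(- \frac{12}{7} + N\right)$ ($H{\left(N \right)} = N \left(\left(- \frac{4}{7} - \frac{8}{7}\right) + N\right) = N \left(- \frac{12}{7} + N\right)$)
$-37776 + H{\left(\frac{109 - 52}{-13 + 38} \right)} = -37776 + \frac{\frac{109 - 52}{-13 + 38} \left(-12 + 7 \frac{109 - 52}{-13 + 38}\right)}{7} = -37776 + \frac{\frac{57}{25} \left(-12 + 7 \cdot \frac{57}{25}\right)}{7} = -37776 + \frac{57 \cdot \frac{1}{25} \left(-12 + 7 \cdot 57 \cdot \frac{1}{25}\right)}{7} = -37776 + \frac{1}{7} \cdot \frac{57}{25} \left(-12 + 7 \cdot \frac{57}{25}\right) = -37776 + \frac{1}{7} \cdot \frac{57}{25} \left(-12 + \frac{399}{25}\right) = -37776 + \frac{1}{7} \cdot \frac{57}{25} \cdot \frac{99}{25} = -37776 + \frac{5643}{4375} = - \frac{165264357}{4375}$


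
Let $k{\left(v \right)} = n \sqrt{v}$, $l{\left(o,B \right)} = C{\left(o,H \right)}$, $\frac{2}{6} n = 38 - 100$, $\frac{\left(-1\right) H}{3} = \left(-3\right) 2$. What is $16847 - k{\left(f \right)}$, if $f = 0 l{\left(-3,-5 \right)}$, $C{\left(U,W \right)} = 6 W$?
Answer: $16847$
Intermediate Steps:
$H = 18$ ($H = - 3 \left(\left(-3\right) 2\right) = \left(-3\right) \left(-6\right) = 18$)
$n = -186$ ($n = 3 \left(38 - 100\right) = 3 \left(-62\right) = -186$)
$l{\left(o,B \right)} = 108$ ($l{\left(o,B \right)} = 6 \cdot 18 = 108$)
$f = 0$ ($f = 0 \cdot 108 = 0$)
$k{\left(v \right)} = - 186 \sqrt{v}$
$16847 - k{\left(f \right)} = 16847 - - 186 \sqrt{0} = 16847 - \left(-186\right) 0 = 16847 - 0 = 16847 + 0 = 16847$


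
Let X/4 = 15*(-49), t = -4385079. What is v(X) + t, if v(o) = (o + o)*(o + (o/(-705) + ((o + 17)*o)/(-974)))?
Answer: 1482221801409/22889 ≈ 6.4757e+7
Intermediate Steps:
X = -2940 (X = 4*(15*(-49)) = 4*(-735) = -2940)
v(o) = 2*o*(704*o/705 - o*(17 + o)/974) (v(o) = (2*o)*(o + (o*(-1/705) + ((17 + o)*o)*(-1/974))) = (2*o)*(o + (-o/705 + (o*(17 + o))*(-1/974))) = (2*o)*(o + (-o/705 - o*(17 + o)/974)) = (2*o)*(704*o/705 - o*(17 + o)/974) = 2*o*(704*o/705 - o*(17 + o)/974))
v(X) + t = (1/343335)*(-2940)²*(673711 - 705*(-2940)) - 4385079 = (1/343335)*8643600*(673711 + 2072700) - 4385079 = (1/343335)*8643600*2746411 - 4385079 = 1582591874640/22889 - 4385079 = 1482221801409/22889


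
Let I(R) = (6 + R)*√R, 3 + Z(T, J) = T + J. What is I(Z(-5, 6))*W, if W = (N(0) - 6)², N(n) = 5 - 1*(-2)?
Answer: 4*I*√2 ≈ 5.6569*I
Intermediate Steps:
N(n) = 7 (N(n) = 5 + 2 = 7)
Z(T, J) = -3 + J + T (Z(T, J) = -3 + (T + J) = -3 + (J + T) = -3 + J + T)
I(R) = √R*(6 + R)
W = 1 (W = (7 - 6)² = 1² = 1)
I(Z(-5, 6))*W = (√(-3 + 6 - 5)*(6 + (-3 + 6 - 5)))*1 = (√(-2)*(6 - 2))*1 = ((I*√2)*4)*1 = (4*I*√2)*1 = 4*I*√2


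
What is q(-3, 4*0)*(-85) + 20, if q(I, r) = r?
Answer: 20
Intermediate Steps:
q(-3, 4*0)*(-85) + 20 = (4*0)*(-85) + 20 = 0*(-85) + 20 = 0 + 20 = 20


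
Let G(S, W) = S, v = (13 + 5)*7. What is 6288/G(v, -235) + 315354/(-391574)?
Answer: 201873559/4111527 ≈ 49.099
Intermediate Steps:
v = 126 (v = 18*7 = 126)
6288/G(v, -235) + 315354/(-391574) = 6288/126 + 315354/(-391574) = 6288*(1/126) + 315354*(-1/391574) = 1048/21 - 157677/195787 = 201873559/4111527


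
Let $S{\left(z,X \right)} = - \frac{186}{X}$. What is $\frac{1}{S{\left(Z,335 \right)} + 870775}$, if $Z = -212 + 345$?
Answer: $\frac{335}{291709439} \approx 1.1484 \cdot 10^{-6}$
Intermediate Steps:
$Z = 133$
$\frac{1}{S{\left(Z,335 \right)} + 870775} = \frac{1}{- \frac{186}{335} + 870775} = \frac{1}{\frac{291709439}{335}} = \frac{335}{291709439}$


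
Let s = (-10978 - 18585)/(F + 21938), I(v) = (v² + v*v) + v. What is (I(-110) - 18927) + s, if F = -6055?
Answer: 81974366/15883 ≈ 5161.1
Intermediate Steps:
I(v) = v + 2*v² (I(v) = (v² + v²) + v = 2*v² + v = v + 2*v²)
s = -29563/15883 (s = (-10978 - 18585)/(-6055 + 21938) = -29563/15883 ≈ -1.8613)
(I(-110) - 18927) + s = (-110*(1 + 2*(-110)) - 18927) - 29563/15883 = (-110*(1 - 220) - 18927) - 29563/15883 = (-110*(-219) - 18927) - 29563/15883 = (24090 - 18927) - 29563/15883 = 5163 - 29563/15883 = 81974366/15883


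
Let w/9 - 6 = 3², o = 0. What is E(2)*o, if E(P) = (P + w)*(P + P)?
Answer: 0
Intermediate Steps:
w = 135 (w = 54 + 9*3² = 54 + 9*9 = 54 + 81 = 135)
E(P) = 2*P*(135 + P) (E(P) = (P + 135)*(P + P) = (135 + P)*(2*P) = 2*P*(135 + P))
E(2)*o = (2*2*(135 + 2))*0 = (2*2*137)*0 = 548*0 = 0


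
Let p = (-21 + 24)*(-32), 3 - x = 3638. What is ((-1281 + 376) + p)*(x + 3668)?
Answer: -33033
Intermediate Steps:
x = -3635 (x = 3 - 1*3638 = 3 - 3638 = -3635)
p = -96 (p = 3*(-32) = -96)
((-1281 + 376) + p)*(x + 3668) = ((-1281 + 376) - 96)*(-3635 + 3668) = (-905 - 96)*33 = -1001*33 = -33033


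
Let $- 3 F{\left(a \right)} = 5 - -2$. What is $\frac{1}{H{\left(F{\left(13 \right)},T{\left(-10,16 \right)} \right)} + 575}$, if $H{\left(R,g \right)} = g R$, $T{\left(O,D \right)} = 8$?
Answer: $\frac{3}{1669} \approx 0.0017975$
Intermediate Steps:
$F{\left(a \right)} = - \frac{7}{3}$ ($F{\left(a \right)} = - \frac{5 - -2}{3} = - \frac{5 + 2}{3} = \left(- \frac{1}{3}\right) 7 = - \frac{7}{3}$)
$H{\left(R,g \right)} = R g$
$\frac{1}{H{\left(F{\left(13 \right)},T{\left(-10,16 \right)} \right)} + 575} = \frac{1}{\left(- \frac{7}{3}\right) 8 + 575} = \frac{1}{- \frac{56}{3} + 575} = \frac{1}{\frac{1669}{3}} = \frac{3}{1669}$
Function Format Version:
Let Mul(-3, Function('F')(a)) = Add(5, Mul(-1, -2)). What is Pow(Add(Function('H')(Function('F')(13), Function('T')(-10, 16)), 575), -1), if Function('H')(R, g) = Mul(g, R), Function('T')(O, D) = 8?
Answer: Rational(3, 1669) ≈ 0.0017975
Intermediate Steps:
Function('F')(a) = Rational(-7, 3) (Function('F')(a) = Mul(Rational(-1, 3), Add(5, Mul(-1, -2))) = Mul(Rational(-1, 3), Add(5, 2)) = Mul(Rational(-1, 3), 7) = Rational(-7, 3))
Function('H')(R, g) = Mul(R, g)
Pow(Add(Function('H')(Function('F')(13), Function('T')(-10, 16)), 575), -1) = Pow(Add(Mul(Rational(-7, 3), 8), 575), -1) = Pow(Add(Rational(-56, 3), 575), -1) = Pow(Rational(1669, 3), -1) = Rational(3, 1669)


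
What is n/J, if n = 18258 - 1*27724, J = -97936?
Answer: 4733/48968 ≈ 0.096655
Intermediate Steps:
n = -9466 (n = 18258 - 27724 = -9466)
n/J = -9466/(-97936) = -9466*(-1/97936) = 4733/48968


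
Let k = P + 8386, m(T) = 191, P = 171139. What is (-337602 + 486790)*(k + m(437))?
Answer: 26811470608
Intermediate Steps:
k = 179525 (k = 171139 + 8386 = 179525)
(-337602 + 486790)*(k + m(437)) = (-337602 + 486790)*(179525 + 191) = 149188*179716 = 26811470608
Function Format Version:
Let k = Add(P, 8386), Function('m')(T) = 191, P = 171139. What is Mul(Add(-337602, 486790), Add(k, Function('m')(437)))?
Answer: 26811470608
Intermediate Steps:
k = 179525 (k = Add(171139, 8386) = 179525)
Mul(Add(-337602, 486790), Add(k, Function('m')(437))) = Mul(Add(-337602, 486790), Add(179525, 191)) = Mul(149188, 179716) = 26811470608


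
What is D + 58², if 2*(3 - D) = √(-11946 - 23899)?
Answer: 3367 - I*√35845/2 ≈ 3367.0 - 94.664*I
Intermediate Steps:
D = 3 - I*√35845/2 (D = 3 - √(-11946 - 23899)/2 = 3 - I*√35845/2 ≈ 3.0 - 94.664*I)
D + 58² = (3 - I*√35845/2) + 58² = (3 - I*√35845/2) + 3364 = 3367 - I*√35845/2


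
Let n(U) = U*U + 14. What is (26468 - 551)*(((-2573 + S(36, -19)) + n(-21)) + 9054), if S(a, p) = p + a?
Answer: 180200901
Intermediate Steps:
n(U) = 14 + U² (n(U) = U² + 14 = 14 + U²)
S(a, p) = a + p
(26468 - 551)*(((-2573 + S(36, -19)) + n(-21)) + 9054) = (26468 - 551)*(((-2573 + (36 - 19)) + (14 + (-21)²)) + 9054) = 25917*(((-2573 + 17) + (14 + 441)) + 9054) = 25917*((-2556 + 455) + 9054) = 25917*(-2101 + 9054) = 25917*6953 = 180200901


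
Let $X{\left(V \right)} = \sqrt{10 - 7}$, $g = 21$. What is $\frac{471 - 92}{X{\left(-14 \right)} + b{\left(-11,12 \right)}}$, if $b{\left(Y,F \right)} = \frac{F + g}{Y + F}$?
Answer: $\frac{4169}{362} - \frac{379 \sqrt{3}}{1086} \approx 10.912$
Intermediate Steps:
$b{\left(Y,F \right)} = \frac{21 + F}{F + Y}$ ($b{\left(Y,F \right)} = \frac{F + 21}{Y + F} = \frac{21 + F}{F + Y}$)
$X{\left(V \right)} = \sqrt{3}$
$\frac{471 - 92}{X{\left(-14 \right)} + b{\left(-11,12 \right)}} = \frac{471 - 92}{\sqrt{3} + \frac{21 + 12}{12 - 11}} = \frac{379}{\sqrt{3} + 1^{-1} \cdot 33} = \frac{379}{\sqrt{3} + 1 \cdot 33} = \frac{379}{\sqrt{3} + 33} = \frac{379}{33 + \sqrt{3}}$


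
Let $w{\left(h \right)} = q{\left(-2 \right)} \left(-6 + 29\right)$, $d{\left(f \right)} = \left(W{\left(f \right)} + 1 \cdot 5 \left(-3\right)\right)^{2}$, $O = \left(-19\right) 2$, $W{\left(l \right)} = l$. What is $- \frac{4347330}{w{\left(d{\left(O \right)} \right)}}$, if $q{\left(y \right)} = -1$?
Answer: $\frac{4347330}{23} \approx 1.8901 \cdot 10^{5}$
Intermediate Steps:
$O = -38$
$d{\left(f \right)} = \left(-15 + f\right)^{2}$ ($d{\left(f \right)} = \left(f + 1 \cdot 5 \left(-3\right)\right)^{2} = \left(f + 5 \left(-3\right)\right)^{2} = \left(f - 15\right)^{2} = \left(-15 + f\right)^{2}$)
$w{\left(h \right)} = -23$ ($w{\left(h \right)} = - (-6 + 29) = \left(-1\right) 23 = -23$)
$- \frac{4347330}{w{\left(d{\left(O \right)} \right)}} = - \frac{4347330}{-23} = \left(-4347330\right) \left(- \frac{1}{23}\right) = \frac{4347330}{23}$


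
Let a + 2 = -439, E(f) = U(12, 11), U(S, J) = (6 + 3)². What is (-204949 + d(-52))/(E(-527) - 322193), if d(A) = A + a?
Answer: 102721/161056 ≈ 0.63780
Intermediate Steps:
U(S, J) = 81 (U(S, J) = 9² = 81)
E(f) = 81
a = -441 (a = -2 - 439 = -441)
d(A) = -441 + A (d(A) = A - 441 = -441 + A)
(-204949 + d(-52))/(E(-527) - 322193) = (-204949 + (-441 - 52))/(81 - 322193) = (-204949 - 493)/(-322112) = -205442*(-1/322112) = 102721/161056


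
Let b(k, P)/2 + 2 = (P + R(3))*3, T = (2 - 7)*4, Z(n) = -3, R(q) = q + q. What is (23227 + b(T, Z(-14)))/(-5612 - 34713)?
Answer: -23241/40325 ≈ -0.57634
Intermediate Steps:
R(q) = 2*q
T = -20 (T = -5*4 = -20)
b(k, P) = 32 + 6*P (b(k, P) = -4 + 2*((P + 2*3)*3) = -4 + 2*((P + 6)*3) = -4 + 2*((6 + P)*3) = -4 + 2*(18 + 3*P) = -4 + (36 + 6*P) = 32 + 6*P)
(23227 + b(T, Z(-14)))/(-5612 - 34713) = (23227 + (32 + 6*(-3)))/(-5612 - 34713) = (23227 + (32 - 18))/(-40325) = (23227 + 14)*(-1/40325) = 23241*(-1/40325) = -23241/40325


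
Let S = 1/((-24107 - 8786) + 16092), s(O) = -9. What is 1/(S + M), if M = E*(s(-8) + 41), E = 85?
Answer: 16801/45698719 ≈ 0.00036765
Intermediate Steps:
M = 2720 (M = 85*(-9 + 41) = 85*32 = 2720)
S = -1/16801 (S = 1/(-32893 + 16092) = 1/(-16801) = -1/16801 ≈ -5.9520e-5)
1/(S + M) = 1/(-1/16801 + 2720) = 1/(45698719/16801) = 16801/45698719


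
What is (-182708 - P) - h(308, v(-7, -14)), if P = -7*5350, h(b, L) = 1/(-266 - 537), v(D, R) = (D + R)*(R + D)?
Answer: -116642173/803 ≈ -1.4526e+5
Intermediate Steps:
v(D, R) = (D + R)**2 (v(D, R) = (D + R)*(D + R) = (D + R)**2)
h(b, L) = -1/803 (h(b, L) = 1/(-803) = -1/803)
P = -37450
(-182708 - P) - h(308, v(-7, -14)) = (-182708 - 1*(-37450)) - 1*(-1/803) = (-182708 + 37450) + 1/803 = -145258 + 1/803 = -116642173/803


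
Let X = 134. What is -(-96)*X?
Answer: 12864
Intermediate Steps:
-(-96)*X = -(-96)*134 = -6*(-2144) = 12864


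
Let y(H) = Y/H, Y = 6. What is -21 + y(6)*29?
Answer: 8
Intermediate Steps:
y(H) = 6/H
-21 + y(6)*29 = -21 + (6/6)*29 = -21 + (6*(⅙))*29 = -21 + 1*29 = -21 + 29 = 8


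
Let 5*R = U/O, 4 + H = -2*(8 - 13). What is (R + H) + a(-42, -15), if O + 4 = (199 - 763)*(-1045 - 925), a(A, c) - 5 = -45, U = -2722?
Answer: -94442821/2777690 ≈ -34.000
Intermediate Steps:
a(A, c) = -40 (a(A, c) = 5 - 45 = -40)
O = 1111076 (O = -4 + (199 - 763)*(-1045 - 925) = -4 - 564*(-1970) = -4 + 1111080 = 1111076)
H = 6 (H = -4 - 2*(8 - 13) = -4 - 2*(-5) = -4 + 10 = 6)
R = -1361/2777690 (R = (-2722/1111076)/5 = (-2722*1/1111076)/5 = (⅕)*(-1361/555538) = -1361/2777690 ≈ -0.00048998)
(R + H) + a(-42, -15) = (-1361/2777690 + 6) - 40 = 16664779/2777690 - 40 = -94442821/2777690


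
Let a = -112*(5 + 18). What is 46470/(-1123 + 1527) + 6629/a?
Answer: 4179593/37168 ≈ 112.45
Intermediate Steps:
a = -2576 (a = -112*23 = -2576)
46470/(-1123 + 1527) + 6629/a = 46470/(-1123 + 1527) + 6629/(-2576) = 46470/404 + 6629*(-1/2576) = 46470*(1/404) - 947/368 = 23235/202 - 947/368 = 4179593/37168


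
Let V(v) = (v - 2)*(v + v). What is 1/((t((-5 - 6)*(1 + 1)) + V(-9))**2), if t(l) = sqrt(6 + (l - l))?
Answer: 6535/256080534 - 11*sqrt(6)/42680089 ≈ 2.4888e-5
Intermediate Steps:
V(v) = 2*v*(-2 + v) (V(v) = (-2 + v)*(2*v) = 2*v*(-2 + v))
t(l) = sqrt(6) (t(l) = sqrt(6 + 0) = sqrt(6))
1/((t((-5 - 6)*(1 + 1)) + V(-9))**2) = 1/((sqrt(6) + 2*(-9)*(-2 - 9))**2) = 1/((sqrt(6) + 2*(-9)*(-11))**2) = 1/((sqrt(6) + 198)**2) = 1/((198 + sqrt(6))**2) = (198 + sqrt(6))**(-2)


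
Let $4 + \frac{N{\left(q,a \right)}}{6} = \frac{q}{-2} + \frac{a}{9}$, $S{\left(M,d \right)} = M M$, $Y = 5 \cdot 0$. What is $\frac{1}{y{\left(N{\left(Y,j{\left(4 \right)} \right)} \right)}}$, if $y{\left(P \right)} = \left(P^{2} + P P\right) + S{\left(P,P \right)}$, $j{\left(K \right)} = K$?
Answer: $\frac{3}{4096} \approx 0.00073242$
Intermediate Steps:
$Y = 0$
$S{\left(M,d \right)} = M^{2}$
$N{\left(q,a \right)} = -24 - 3 q + \frac{2 a}{3}$ ($N{\left(q,a \right)} = -24 + 6 \left(\frac{q}{-2} + \frac{a}{9}\right) = -24 + 6 \left(q \left(- \frac{1}{2}\right) + a \frac{1}{9}\right) = -24 + 6 \left(- \frac{q}{2} + \frac{a}{9}\right) = -24 + \left(- 3 q + \frac{2 a}{3}\right) = -24 - 3 q + \frac{2 a}{3}$)
$y{\left(P \right)} = 3 P^{2}$ ($y{\left(P \right)} = \left(P^{2} + P P\right) + P^{2} = \left(P^{2} + P^{2}\right) + P^{2} = 2 P^{2} + P^{2} = 3 P^{2}$)
$\frac{1}{y{\left(N{\left(Y,j{\left(4 \right)} \right)} \right)}} = \frac{1}{3 \left(-24 - 0 + \frac{2}{3} \cdot 4\right)^{2}} = \frac{1}{3 \left(-24 + 0 + \frac{8}{3}\right)^{2}} = \frac{1}{3 \left(- \frac{64}{3}\right)^{2}} = \frac{1}{3 \cdot \frac{4096}{9}} = \frac{1}{\frac{4096}{3}} = \frac{3}{4096}$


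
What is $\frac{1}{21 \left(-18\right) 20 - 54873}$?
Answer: $- \frac{1}{62433} \approx -1.6017 \cdot 10^{-5}$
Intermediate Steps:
$\frac{1}{21 \left(-18\right) 20 - 54873} = \frac{1}{\left(-378\right) 20 - 54873} = \frac{1}{-7560 - 54873} = \frac{1}{-62433} = - \frac{1}{62433}$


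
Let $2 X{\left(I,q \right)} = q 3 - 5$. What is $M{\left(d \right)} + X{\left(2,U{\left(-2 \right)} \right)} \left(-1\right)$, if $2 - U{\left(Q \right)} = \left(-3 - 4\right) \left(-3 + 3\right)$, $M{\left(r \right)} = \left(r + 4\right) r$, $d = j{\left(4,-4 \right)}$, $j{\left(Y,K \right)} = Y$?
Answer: $\frac{63}{2} \approx 31.5$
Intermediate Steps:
$d = 4$
$M{\left(r \right)} = r \left(4 + r\right)$ ($M{\left(r \right)} = \left(4 + r\right) r = r \left(4 + r\right)$)
$U{\left(Q \right)} = 2$ ($U{\left(Q \right)} = 2 - \left(-3 - 4\right) \left(-3 + 3\right) = 2 - \left(-7\right) 0 = 2 - 0 = 2 + 0 = 2$)
$X{\left(I,q \right)} = - \frac{5}{2} + \frac{3 q}{2}$ ($X{\left(I,q \right)} = \frac{q 3 - 5}{2} = \frac{3 q - 5}{2} = \frac{-5 + 3 q}{2} = - \frac{5}{2} + \frac{3 q}{2}$)
$M{\left(d \right)} + X{\left(2,U{\left(-2 \right)} \right)} \left(-1\right) = 4 \left(4 + 4\right) + \left(- \frac{5}{2} + \frac{3}{2} \cdot 2\right) \left(-1\right) = 4 \cdot 8 + \left(- \frac{5}{2} + 3\right) \left(-1\right) = 32 + \frac{1}{2} \left(-1\right) = 32 - \frac{1}{2} = \frac{63}{2}$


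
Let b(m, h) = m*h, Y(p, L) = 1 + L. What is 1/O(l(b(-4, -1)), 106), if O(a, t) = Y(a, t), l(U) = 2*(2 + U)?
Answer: 1/107 ≈ 0.0093458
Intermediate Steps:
b(m, h) = h*m
l(U) = 4 + 2*U
O(a, t) = 1 + t
1/O(l(b(-4, -1)), 106) = 1/(1 + 106) = 1/107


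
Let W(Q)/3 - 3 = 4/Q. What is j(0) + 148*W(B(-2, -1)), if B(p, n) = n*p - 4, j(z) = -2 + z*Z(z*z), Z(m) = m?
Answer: 442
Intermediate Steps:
j(z) = -2 + z³ (j(z) = -2 + z*(z*z) = -2 + z*z² = -2 + z³)
B(p, n) = -4 + n*p
W(Q) = 9 + 12/Q (W(Q) = 9 + 3*(4/Q) = 9 + 12/Q)
j(0) + 148*W(B(-2, -1)) = (-2 + 0³) + 148*(9 + 12/(-4 - 1*(-2))) = (-2 + 0) + 148*(9 + 12/(-4 + 2)) = -2 + 148*(9 + 12/(-2)) = -2 + 148*(9 + 12*(-½)) = -2 + 148*(9 - 6) = -2 + 148*3 = -2 + 444 = 442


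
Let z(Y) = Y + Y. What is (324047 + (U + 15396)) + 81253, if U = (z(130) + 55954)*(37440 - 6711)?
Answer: 1727820702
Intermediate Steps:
z(Y) = 2*Y
U = 1727400006 (U = (2*130 + 55954)*(37440 - 6711) = (260 + 55954)*30729 = 56214*30729 = 1727400006)
(324047 + (U + 15396)) + 81253 = (324047 + (1727400006 + 15396)) + 81253 = (324047 + 1727415402) + 81253 = 1727739449 + 81253 = 1727820702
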